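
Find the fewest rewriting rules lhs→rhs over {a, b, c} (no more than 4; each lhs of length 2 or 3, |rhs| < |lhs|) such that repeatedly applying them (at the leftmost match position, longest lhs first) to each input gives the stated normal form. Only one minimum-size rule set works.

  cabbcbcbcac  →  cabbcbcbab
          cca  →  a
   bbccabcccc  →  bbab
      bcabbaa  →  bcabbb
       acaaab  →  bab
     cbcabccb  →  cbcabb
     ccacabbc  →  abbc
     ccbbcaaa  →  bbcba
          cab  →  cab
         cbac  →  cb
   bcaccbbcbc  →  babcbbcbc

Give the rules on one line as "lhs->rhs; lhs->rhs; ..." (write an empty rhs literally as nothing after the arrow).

  | cabbcbcbcac => cabbcbcbab
  | cca => a
  | bbccabcccc => bbabcccc => bbabcc => bbab
  | bcabbaa => bcabbb

aa->b; ac->; cac->ab; cc->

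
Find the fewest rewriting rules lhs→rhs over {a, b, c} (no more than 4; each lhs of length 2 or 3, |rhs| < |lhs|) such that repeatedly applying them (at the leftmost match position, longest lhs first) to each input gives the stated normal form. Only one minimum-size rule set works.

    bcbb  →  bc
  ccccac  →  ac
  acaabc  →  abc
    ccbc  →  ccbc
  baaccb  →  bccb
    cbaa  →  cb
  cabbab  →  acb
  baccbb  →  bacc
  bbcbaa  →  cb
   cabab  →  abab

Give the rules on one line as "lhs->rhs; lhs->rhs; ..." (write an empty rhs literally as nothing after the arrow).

aa->; bb->; bba->c; ca->a

  | bcbb => bc
  | ccccac => cccac => ccac => cac => ac
  | acaabc => aaabc => abc
  | ccbc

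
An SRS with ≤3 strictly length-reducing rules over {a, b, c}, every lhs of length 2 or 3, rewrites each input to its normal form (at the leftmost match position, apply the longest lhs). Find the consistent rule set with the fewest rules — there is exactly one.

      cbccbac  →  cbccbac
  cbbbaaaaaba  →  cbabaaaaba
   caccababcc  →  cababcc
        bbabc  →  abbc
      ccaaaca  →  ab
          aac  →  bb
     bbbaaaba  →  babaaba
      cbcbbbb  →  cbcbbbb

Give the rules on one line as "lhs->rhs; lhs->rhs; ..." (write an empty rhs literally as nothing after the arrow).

aac->bb; bba->ab; cca->

  | cbccbac
  | cbbbaaaaaba => cbabaaaaba
  | caccababcc => cababcc
  | bbabc => abbc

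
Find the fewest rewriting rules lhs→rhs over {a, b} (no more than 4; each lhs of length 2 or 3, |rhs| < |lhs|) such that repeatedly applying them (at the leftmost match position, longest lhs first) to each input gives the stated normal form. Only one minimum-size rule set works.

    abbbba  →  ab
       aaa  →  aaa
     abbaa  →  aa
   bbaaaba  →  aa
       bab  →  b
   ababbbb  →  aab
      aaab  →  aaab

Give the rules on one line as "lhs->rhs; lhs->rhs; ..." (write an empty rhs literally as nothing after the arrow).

aba->aa; ba->; bb->b; bba->b

  | abbbba => abbba => abba => ab
  | aaa
  | abbaa => aba => aa
  | bbaaaba => baaba => aba => aa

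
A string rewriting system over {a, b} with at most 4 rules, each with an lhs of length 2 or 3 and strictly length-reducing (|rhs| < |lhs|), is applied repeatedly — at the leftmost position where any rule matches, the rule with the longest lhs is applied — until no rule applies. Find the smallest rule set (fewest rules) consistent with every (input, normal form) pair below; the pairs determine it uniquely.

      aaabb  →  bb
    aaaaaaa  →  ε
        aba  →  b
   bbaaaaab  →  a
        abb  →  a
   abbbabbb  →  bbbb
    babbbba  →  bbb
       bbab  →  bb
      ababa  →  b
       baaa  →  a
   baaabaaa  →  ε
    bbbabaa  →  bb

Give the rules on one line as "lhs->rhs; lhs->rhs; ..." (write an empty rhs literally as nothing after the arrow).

  | aaabb => babb => bb
  | aaaaaaa => baaaaa => aaa => ba => ε
  | aba => aa => b
  | bbaaaaab => baaab => ab => a

aa->b; ab->a; ba->; baa->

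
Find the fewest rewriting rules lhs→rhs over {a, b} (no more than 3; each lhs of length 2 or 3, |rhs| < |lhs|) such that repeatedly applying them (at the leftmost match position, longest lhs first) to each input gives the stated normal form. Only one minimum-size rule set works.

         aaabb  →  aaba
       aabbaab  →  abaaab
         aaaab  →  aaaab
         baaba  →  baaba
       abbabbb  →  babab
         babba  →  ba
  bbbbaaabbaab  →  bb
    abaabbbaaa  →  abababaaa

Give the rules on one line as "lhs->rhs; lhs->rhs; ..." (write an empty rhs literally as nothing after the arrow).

abb->ba; bba->b

  | aaabb => aaba
  | aabbaab => abaaab
  | aaaab
  | baaba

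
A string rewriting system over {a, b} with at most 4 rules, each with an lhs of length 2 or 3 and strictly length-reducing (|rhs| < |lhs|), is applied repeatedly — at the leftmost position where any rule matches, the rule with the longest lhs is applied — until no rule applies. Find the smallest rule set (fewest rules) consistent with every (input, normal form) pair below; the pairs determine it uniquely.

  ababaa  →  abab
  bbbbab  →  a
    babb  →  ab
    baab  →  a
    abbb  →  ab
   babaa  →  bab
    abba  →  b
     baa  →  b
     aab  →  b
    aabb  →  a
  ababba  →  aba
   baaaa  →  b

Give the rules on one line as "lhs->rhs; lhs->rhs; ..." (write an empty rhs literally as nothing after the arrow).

aa->; abb->bb; bb->a; bba->b

  | ababaa => abab
  | bbbbab => abbab => bbab => bb => a
  | babb => bbb => ab
  | baab => bb => a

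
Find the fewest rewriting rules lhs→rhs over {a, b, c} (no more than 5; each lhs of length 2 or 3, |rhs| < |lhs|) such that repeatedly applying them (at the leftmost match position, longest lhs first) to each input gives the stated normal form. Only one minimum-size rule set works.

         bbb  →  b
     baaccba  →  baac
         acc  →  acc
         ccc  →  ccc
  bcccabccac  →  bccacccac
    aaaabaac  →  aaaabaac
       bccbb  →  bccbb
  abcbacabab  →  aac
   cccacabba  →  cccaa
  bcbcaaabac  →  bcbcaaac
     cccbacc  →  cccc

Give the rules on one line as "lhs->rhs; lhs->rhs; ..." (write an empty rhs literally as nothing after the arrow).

bac->c; bbb->b; cab->ac; cba->

  | bbb => b
  | baaccba => baac
  | acc
  | ccc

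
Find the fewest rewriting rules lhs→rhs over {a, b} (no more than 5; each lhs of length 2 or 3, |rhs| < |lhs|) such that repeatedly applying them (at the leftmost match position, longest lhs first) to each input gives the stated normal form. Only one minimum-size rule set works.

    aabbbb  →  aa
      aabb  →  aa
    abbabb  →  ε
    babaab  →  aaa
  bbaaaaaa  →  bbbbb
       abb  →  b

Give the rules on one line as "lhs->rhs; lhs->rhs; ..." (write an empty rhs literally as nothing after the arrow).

  | aabbbb => aabbb => aabb => aab => aa
  | aabb => aab => aa
  | abbabb => babb => ab => ε
  | babaab => aaab => aaa

aab->aa; ab->; baa->bb; bab->a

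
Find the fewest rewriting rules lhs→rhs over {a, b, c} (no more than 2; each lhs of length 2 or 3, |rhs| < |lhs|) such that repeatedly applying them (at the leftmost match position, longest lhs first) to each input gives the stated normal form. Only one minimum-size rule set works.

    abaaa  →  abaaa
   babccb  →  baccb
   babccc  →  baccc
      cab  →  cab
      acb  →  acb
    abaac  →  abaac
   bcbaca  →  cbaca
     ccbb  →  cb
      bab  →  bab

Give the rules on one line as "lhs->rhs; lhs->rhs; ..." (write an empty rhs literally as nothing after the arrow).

  | abaaa
  | babccb => baccb
  | babccc => baccc
  | cab

bc->c; cbb->b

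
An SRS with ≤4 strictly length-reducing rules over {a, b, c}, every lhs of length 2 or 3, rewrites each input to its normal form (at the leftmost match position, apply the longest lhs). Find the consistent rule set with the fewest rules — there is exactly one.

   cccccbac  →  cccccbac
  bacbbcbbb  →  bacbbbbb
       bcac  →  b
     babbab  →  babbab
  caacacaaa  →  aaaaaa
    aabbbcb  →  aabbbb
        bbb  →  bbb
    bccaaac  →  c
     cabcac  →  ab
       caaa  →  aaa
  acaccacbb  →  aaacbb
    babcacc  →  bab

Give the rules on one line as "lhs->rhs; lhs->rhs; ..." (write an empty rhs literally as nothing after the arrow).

  | cccccbac
  | bacbbcbbb => bacbbbbb
  | bcac => bc => b
  | babbab

baa->; bc->b; bca->b; ca->a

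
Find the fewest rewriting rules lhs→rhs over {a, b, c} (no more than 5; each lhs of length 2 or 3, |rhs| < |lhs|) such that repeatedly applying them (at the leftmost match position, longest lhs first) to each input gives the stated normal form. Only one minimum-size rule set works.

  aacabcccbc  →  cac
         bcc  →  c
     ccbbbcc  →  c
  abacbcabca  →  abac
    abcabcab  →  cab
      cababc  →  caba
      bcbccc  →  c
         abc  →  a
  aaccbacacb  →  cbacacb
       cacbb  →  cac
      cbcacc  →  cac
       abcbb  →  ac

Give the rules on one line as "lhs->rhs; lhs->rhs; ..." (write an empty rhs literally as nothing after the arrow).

aa->c; bb->c; bc->; cc->c

  | aacabcccbc => ccabcccbc => cabcccbc => caccbc => cacbc => cac
  | bcc => c
  | ccbbbcc => cbbbcc => ccbcc => cbcc => cc => c
  | abacbcabca => abacabca => abacaa => abacc => abac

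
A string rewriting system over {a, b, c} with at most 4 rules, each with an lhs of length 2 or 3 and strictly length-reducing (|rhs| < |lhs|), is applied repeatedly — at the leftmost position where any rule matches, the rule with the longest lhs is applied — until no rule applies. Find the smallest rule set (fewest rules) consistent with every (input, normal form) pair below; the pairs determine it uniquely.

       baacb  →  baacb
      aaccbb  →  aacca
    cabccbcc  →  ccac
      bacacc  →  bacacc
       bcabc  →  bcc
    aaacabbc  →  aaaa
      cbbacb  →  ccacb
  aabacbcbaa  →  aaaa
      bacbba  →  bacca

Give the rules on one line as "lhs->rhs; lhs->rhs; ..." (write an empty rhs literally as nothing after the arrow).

ab->; bb->a; bba->ca; cbc->a

  | baacb
  | aaccbb => aacca
  | cabccbcc => cccbcc => ccac
  | bacacc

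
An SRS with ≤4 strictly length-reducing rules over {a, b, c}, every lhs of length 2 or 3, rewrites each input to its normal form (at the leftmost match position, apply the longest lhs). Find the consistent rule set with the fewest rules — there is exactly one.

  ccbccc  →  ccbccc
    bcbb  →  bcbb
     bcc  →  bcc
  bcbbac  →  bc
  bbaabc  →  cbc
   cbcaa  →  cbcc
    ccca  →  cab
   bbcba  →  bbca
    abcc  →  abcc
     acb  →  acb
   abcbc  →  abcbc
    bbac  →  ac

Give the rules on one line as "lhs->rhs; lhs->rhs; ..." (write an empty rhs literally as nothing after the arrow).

aa->c; ba->a; cac->c; cca->ab

  | ccbccc
  | bcbb
  | bcc
  | bcbbac => bcbac => bcac => bc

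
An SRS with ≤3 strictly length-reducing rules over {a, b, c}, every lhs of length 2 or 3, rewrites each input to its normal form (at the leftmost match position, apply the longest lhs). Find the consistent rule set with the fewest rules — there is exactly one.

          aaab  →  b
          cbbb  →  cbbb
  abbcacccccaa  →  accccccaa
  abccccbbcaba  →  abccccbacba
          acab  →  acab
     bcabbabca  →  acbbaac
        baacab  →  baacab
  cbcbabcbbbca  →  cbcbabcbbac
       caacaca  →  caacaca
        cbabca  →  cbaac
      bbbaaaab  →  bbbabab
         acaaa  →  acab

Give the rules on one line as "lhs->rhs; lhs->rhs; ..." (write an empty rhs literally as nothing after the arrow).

aaa->ab; abb->b; bca->ac

  | aaab => abb => b
  | cbbb
  | abbcacccccaa => bcacccccaa => accccccaa
  | abccccbbcaba => abccccbacba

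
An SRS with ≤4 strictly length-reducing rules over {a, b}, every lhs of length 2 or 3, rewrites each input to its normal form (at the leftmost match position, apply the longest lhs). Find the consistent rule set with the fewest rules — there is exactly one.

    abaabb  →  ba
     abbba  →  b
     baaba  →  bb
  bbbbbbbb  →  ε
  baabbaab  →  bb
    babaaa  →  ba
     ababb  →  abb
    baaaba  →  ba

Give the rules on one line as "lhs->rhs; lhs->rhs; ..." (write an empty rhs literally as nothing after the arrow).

  | abaabb => aabb => bbb => ba
  | abbba => abaa => aa => b
  | baaba => bbba => baa => bb
  | bbbbbbbb => babbbbb => bbbb => bab => ε

aa->b; aba->a; bab->; bbb->ba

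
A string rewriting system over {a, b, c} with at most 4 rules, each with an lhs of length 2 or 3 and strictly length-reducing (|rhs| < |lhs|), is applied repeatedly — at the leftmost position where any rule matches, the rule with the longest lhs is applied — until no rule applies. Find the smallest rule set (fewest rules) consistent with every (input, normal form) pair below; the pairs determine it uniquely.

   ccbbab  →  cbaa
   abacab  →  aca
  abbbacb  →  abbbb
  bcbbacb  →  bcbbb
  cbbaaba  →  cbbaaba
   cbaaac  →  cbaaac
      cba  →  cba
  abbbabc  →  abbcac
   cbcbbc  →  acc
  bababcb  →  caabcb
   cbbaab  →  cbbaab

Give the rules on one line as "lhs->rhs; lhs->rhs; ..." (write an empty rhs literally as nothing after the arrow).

bab->ca; bac->b; cab->ac; cbc->ba

  | ccbbab => ccbca => cbaa
  | abacab => abab => aca
  | abbbacb => abbbb
  | bcbbacb => bcbbb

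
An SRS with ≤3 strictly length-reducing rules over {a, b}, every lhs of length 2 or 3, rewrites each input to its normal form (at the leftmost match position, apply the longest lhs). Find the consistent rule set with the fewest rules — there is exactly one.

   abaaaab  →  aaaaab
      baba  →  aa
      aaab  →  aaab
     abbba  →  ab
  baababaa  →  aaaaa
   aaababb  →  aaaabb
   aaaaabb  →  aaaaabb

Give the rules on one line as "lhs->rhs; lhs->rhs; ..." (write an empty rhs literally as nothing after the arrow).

ba->a; bba->

  | abaaaab => aaaaab
  | baba => aba => aa
  | aaab
  | abbba => ab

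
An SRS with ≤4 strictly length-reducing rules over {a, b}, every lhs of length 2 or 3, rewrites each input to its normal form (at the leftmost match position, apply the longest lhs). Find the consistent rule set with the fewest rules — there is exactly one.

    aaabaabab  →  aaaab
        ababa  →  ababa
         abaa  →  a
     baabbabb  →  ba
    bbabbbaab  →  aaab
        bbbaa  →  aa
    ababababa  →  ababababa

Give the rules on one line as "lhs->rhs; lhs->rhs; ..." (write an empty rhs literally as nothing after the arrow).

baa->bb; bb->; bbb->

  | aaabaabab => aaabbbab => aaaab
  | ababa
  | abaa => abb => a
  | baabbabb => bbbbabb => babb => ba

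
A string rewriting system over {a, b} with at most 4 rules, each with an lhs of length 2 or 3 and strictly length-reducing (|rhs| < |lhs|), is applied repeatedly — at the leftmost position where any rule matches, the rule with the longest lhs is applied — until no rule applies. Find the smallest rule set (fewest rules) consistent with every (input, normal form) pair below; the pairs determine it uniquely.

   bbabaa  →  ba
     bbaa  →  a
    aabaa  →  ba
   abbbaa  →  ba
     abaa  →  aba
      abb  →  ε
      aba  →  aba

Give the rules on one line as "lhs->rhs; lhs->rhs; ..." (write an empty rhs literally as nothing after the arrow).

aa->; baa->ba; bb->a

  | bbabaa => aabaa => baa => ba
  | bbaa => aaa => a
  | aabaa => baa => ba
  | abbbaa => aabaa => baa => ba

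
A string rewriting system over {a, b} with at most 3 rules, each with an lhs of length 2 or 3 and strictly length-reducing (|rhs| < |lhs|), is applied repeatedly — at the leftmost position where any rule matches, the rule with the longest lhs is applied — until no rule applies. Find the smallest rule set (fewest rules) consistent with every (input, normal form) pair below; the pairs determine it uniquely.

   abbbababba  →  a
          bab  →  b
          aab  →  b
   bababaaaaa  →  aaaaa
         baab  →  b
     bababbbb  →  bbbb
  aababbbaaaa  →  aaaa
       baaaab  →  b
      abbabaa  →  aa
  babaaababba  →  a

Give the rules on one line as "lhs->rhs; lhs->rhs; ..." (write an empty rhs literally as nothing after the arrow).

  | abbbababba => bbbababba => bbababba => bababba => ababba => babba => abba => bba => ba => a
  | bab => ab => b
  | aab => ab => b
  | bababaaaaa => ababaaaaa => babaaaaa => abaaaaa => baaaaa => aaaaa

ab->b; ba->a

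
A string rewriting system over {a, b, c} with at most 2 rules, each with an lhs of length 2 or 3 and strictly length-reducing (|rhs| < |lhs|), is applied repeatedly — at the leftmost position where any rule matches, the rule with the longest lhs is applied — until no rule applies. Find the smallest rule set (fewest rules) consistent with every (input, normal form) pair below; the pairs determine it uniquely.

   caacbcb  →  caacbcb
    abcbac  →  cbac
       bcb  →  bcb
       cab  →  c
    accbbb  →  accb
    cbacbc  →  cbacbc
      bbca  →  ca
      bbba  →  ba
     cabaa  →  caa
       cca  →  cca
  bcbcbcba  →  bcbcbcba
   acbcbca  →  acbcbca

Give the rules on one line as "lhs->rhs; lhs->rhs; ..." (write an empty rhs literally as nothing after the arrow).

  | caacbcb
  | abcbac => cbac
  | bcb
  | cab => c

ab->; bb->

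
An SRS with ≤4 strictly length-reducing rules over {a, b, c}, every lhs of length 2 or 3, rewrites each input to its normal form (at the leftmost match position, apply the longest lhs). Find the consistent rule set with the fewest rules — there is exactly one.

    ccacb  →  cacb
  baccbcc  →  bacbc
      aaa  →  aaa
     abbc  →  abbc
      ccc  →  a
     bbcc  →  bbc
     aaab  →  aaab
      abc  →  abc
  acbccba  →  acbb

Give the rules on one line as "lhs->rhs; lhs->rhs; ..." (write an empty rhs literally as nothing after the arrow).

  | ccacb => cacb
  | baccbcc => bacbcc => bacbc
  | aaa
  | abbc

cba->b; cc->c; ccc->a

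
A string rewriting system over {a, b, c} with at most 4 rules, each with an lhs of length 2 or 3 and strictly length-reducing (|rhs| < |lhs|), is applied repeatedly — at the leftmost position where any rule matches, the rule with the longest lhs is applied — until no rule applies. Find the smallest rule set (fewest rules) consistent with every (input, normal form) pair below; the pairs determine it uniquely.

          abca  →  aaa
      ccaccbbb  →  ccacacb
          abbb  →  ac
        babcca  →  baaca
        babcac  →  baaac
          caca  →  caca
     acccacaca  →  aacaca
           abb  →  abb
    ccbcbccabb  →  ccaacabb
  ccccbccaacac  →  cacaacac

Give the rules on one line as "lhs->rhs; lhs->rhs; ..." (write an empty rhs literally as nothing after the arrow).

  | abca => aaa
  | ccaccbbb => ccacacb
  | abbb => ac
  | babcca => baaca

bbb->c; bc->a; cbb->ac; ccc->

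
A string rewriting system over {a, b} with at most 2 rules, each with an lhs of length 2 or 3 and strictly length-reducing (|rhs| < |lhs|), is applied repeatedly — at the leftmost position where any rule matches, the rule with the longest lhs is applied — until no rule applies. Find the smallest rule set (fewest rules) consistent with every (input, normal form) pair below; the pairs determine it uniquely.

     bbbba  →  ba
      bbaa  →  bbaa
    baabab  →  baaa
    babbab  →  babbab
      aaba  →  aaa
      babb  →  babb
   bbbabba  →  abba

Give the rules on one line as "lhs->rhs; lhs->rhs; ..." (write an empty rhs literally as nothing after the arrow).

aab->aa; bbb->

  | bbbba => ba
  | bbaa
  | baabab => baaab => baaa
  | babbab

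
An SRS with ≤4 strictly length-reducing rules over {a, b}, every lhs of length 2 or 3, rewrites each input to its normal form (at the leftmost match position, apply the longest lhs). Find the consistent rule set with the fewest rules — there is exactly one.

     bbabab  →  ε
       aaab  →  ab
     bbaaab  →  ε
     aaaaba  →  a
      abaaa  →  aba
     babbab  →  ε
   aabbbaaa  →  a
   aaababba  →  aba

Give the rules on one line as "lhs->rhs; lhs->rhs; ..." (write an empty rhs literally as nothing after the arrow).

aa->; aab->aa; bab->; bba->

  | bbabab => bab => ε
  | aaab => ab
  | bbaaab => aab => aa => ε
  | aaaaba => aaba => aaa => a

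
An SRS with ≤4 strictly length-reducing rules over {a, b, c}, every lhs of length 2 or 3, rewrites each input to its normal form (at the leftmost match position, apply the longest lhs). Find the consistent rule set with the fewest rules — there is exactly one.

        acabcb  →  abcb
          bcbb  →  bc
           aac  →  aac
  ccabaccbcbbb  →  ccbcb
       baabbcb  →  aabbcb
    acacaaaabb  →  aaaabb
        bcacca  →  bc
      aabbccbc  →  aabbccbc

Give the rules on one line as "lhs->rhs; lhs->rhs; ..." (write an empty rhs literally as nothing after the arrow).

ba->a; ca->; cbb->c

  | acabcb => abcb
  | bcbb => bc
  | aac
  | ccabaccbcbbb => cbaccbcbbb => caccbcbbb => ccbcbbb => ccbcb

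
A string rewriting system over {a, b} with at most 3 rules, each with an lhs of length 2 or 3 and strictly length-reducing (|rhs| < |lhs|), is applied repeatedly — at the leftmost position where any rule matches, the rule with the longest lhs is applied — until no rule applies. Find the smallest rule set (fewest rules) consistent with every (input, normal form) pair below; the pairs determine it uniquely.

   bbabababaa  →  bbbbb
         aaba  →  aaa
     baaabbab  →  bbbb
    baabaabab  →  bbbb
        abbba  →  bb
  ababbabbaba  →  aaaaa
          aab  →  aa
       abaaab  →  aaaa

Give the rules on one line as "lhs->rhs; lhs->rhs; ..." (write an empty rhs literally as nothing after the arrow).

  | bbabababaa => bbbababaa => bbbbabaa => bbbbbaa => bbbbba => bbbbb
  | aaba => aaa
  | baaabbab => baabbab => babbab => bbbab => bbbb
  | baabaabab => babaabab => bbaabab => bbabab => bbbab => bbbb

ab->a; abb->ba; ba->b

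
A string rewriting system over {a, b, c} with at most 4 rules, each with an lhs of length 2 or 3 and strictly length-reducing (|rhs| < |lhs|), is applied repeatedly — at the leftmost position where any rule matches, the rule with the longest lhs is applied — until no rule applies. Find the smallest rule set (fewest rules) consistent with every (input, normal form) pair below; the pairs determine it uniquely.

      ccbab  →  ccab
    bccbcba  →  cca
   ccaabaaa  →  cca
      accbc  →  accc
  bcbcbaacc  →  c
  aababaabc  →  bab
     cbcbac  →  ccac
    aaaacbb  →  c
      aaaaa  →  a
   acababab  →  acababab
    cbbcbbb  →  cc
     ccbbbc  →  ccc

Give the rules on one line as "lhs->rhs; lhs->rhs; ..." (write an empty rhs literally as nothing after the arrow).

  | ccbab => ccab
  | bccbcba => cbcba => ccba => cca
  | ccaabaaa => ccbaaa => ccaaa => cca
  | accbc => accc

aa->; bc->; cb->c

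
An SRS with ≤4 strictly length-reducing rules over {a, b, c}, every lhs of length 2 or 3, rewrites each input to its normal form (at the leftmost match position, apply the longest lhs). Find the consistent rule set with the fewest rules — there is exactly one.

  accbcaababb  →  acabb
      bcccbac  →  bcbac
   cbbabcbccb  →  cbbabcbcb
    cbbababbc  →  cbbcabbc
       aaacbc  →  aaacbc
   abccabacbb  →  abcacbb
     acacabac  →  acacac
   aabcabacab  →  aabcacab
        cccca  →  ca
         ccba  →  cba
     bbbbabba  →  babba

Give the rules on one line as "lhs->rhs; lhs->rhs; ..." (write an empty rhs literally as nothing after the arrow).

  | accbcaababb => acbcaababb => acbbbabb => acabb
  | bcccbac => bccbac => bcbac
  | cbbabcbccb => cbbabcbcb
  | cbbababbc => cbbcabbc

aba->ca; bbb->; caa->b; cc->c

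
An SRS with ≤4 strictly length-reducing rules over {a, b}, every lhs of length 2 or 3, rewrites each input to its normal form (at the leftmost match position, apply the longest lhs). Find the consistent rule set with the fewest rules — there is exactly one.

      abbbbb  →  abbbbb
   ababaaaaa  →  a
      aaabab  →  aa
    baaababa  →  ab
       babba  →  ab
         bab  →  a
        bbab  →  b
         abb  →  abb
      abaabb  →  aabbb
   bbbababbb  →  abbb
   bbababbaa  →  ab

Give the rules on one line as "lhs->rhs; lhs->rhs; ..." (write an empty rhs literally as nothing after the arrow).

  | abbbbb
  | ababaaaaa => aaaaaaa => aaaaa => aaa => a
  | aaabab => abab => aa
  | baaababa => abababa => aaaba => aba => ab

aaa->a; ba->b; baa->ab; bab->a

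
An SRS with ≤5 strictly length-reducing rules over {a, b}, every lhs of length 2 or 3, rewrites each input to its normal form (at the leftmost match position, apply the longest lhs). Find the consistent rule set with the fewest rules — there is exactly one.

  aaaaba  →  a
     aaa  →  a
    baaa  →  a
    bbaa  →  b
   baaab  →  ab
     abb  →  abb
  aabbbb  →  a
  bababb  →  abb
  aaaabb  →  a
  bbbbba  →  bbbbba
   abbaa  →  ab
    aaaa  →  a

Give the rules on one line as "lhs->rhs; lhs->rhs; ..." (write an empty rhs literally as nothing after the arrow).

  | aaaaba => aaaba => aaba => aaa => aa => a
  | aaa => aa => a
  | baaa => a
  | bbaa => b

aa->a; aab->aa; baa->; bab->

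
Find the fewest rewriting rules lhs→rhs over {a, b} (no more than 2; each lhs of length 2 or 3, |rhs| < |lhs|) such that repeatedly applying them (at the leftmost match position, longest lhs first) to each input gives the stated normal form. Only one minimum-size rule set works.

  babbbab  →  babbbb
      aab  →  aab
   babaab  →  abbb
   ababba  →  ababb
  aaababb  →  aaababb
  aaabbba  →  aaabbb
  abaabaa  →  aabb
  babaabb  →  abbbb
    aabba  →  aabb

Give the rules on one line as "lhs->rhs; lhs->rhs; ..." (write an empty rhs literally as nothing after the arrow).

  | babbbab => babbbb
  | aab
  | babaab => baabb => abbb
  | ababba => ababb

baa->ab; bba->bb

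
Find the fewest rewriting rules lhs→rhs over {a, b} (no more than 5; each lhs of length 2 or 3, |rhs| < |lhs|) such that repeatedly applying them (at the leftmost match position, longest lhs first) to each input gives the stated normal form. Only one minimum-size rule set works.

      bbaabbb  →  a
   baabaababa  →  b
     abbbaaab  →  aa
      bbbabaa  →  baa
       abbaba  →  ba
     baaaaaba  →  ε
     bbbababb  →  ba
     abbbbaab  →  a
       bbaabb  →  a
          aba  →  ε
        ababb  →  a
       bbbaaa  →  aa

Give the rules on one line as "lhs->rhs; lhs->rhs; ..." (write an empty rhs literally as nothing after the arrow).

aaa->bb; ab->a; aba->; bb->a

  | bbaabbb => aaabbb => bbbbb => abbb => abb => ab => a
  | baabaababa => baababa => baba => b
  | abbbaaab => abbaaab => abaaab => aab => aa
  | bbbabaa => ababaa => baa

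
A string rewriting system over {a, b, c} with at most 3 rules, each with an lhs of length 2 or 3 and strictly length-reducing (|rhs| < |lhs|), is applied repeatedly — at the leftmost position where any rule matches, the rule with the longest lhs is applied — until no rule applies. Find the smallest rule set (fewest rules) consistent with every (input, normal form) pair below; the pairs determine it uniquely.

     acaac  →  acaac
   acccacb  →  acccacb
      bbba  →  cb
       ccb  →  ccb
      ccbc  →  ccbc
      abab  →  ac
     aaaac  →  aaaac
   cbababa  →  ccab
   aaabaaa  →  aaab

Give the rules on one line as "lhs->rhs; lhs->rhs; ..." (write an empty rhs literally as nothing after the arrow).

ba->b; bb->c

  | acaac
  | acccacb
  | bbba => cba => cb
  | ccb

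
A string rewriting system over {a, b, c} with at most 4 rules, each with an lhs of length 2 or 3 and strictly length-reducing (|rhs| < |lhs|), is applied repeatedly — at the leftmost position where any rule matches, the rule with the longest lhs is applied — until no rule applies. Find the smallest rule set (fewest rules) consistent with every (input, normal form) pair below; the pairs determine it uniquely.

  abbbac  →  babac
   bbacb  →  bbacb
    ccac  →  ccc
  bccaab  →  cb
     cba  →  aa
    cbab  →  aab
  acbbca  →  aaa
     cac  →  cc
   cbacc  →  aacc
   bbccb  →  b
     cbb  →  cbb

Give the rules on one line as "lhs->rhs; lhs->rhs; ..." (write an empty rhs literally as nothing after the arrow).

  | abbbac => babac
  | bbacb
  | ccac => ccc
  | bccaab => caab => cab => cb

abb->ba; bc->; ca->c; cba->aa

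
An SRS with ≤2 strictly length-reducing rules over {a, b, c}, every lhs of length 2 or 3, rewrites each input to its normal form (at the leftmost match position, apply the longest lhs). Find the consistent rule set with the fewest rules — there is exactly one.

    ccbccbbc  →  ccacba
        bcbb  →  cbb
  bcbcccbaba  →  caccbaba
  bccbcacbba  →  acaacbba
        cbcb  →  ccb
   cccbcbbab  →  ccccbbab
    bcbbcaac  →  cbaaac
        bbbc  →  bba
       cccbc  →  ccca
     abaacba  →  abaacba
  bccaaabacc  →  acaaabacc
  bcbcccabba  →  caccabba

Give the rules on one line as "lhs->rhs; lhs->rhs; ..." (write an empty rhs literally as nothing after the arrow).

  | ccbccbbc => ccacbbc => ccacba
  | bcbb => cbb
  | bcbcccbaba => cbcccbaba => caccbaba
  | bccbcacbba => acbcacbba => acaacbba

bc->a; bcb->cb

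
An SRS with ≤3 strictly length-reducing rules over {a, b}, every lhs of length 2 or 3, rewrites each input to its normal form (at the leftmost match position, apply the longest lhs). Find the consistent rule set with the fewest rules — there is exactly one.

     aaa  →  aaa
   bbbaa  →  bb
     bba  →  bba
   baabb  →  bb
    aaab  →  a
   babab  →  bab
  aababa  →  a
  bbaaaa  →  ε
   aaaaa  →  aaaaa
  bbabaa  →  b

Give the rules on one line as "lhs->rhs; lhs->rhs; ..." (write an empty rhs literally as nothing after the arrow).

  | aaa
  | bbbaa => bb
  | bba
  | baabb => bb

aab->; aba->a; baa->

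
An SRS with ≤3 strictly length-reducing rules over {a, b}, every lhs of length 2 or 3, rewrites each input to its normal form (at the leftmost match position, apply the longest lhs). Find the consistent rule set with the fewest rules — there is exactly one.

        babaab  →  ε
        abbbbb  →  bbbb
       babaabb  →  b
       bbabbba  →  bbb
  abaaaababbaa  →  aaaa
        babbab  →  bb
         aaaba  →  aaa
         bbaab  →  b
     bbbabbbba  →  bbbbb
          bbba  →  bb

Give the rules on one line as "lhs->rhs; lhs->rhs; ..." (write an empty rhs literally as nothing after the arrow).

  | babaab => baab => ab => ε
  | abbbbb => bbbb
  | babaabb => baabb => abb => b
  | bbabbba => bbbba => bbb

ab->; ba->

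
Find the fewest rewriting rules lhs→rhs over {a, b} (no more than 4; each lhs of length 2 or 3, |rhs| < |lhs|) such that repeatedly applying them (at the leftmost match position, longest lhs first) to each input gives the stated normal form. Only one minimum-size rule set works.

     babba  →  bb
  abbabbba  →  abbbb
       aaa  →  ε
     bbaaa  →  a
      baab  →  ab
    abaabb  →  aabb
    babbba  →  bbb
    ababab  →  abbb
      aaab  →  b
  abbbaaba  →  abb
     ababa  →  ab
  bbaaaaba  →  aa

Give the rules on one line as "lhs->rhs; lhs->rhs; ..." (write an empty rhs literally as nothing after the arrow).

  | babba => bbba => bb
  | abbabbba => abbbbba => abbbb
  | aaa => ε
  | bbaaa => baa => a

aaa->; ba->; bab->bb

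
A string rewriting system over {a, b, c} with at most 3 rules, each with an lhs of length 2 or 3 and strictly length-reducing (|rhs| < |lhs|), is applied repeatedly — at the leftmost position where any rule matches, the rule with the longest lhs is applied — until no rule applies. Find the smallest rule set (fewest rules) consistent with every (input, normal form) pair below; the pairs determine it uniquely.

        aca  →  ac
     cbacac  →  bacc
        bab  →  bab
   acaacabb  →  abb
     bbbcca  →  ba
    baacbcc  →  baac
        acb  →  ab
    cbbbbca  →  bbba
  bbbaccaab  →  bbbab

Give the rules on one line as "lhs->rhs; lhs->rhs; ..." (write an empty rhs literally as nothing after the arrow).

  | aca => ac
  | cbacac => bacac => bacc
  | bab
  | acaacabb => acacabb => accabb => accbb => acbb => abb

bc->; ca->c; cb->b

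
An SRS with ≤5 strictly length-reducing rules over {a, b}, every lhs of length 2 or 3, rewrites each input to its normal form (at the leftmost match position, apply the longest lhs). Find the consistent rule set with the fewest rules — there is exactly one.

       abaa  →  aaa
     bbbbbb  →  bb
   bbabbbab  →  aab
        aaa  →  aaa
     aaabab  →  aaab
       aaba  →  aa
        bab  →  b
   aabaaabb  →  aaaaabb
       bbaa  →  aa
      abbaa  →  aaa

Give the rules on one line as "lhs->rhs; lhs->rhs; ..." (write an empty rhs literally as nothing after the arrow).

  | abaa => aaa
  | bbbbbb => bbbbb => bbbb => bbb => bb
  | bbabbbab => abbbab => abbab => aab
  | aaa

ba->; baa->aa; bba->a; bbb->bb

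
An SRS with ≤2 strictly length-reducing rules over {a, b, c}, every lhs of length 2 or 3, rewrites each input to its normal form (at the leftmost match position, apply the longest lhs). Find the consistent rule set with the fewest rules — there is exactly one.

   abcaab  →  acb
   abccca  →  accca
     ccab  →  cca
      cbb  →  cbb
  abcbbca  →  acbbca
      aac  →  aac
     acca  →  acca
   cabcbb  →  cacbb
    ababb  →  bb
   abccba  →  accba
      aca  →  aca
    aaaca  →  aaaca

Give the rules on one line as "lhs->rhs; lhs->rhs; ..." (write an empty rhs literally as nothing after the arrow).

  | abcaab => acaab => acb
  | abccca => accca
  | ccab => cca
  | cbb

aab->b; ab->a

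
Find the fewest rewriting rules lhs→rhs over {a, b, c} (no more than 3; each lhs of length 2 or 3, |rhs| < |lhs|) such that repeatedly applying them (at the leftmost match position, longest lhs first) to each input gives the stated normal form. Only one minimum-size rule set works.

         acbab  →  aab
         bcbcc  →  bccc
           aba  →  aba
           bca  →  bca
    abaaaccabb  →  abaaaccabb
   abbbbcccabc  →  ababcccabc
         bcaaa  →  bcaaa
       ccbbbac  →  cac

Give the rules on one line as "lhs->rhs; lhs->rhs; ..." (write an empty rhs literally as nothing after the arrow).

bbb->ba; cb->c; cba->a

  | acbab => aab
  | bcbcc => bccc
  | aba
  | bca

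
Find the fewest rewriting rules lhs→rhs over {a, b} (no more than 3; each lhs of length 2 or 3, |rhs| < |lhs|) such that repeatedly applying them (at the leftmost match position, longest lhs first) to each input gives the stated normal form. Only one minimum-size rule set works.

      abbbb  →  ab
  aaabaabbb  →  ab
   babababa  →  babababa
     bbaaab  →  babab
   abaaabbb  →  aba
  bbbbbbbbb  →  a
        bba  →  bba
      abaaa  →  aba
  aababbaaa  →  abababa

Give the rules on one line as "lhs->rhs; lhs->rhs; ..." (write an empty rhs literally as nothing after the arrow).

  | abbbb => aaab => aab => ab
  | aaabaabbb => aabaabbb => abaabbb => aabbbb => abbbb => aaab => aab => ab
  | babababa
  | bbaaab => babab

aa->a; baa->ab; bbb->aa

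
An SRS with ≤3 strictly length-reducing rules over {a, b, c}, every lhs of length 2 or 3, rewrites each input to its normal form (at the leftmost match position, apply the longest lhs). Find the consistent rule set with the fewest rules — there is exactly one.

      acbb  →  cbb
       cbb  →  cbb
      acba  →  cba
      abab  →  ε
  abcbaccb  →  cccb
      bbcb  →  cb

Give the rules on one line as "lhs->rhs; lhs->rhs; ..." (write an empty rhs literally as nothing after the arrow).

  | acbb => cbb
  | cbb
  | acba => cba
  | abab => ab => ε

ab->; ac->c; bc->c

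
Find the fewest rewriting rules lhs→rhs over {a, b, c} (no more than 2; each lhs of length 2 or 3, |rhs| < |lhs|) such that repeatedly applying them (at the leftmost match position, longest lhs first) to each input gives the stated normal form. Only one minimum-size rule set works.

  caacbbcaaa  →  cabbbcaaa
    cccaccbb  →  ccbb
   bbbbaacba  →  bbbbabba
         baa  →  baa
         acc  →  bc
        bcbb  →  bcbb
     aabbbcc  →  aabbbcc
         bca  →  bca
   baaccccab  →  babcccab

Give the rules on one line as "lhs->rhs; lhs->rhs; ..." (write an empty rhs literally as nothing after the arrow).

ac->b; cbc->

  | caacbbcaaa => cabbbcaaa
  | cccaccbb => cccbcbb => ccbb
  | bbbbaacba => bbbbabba
  | baa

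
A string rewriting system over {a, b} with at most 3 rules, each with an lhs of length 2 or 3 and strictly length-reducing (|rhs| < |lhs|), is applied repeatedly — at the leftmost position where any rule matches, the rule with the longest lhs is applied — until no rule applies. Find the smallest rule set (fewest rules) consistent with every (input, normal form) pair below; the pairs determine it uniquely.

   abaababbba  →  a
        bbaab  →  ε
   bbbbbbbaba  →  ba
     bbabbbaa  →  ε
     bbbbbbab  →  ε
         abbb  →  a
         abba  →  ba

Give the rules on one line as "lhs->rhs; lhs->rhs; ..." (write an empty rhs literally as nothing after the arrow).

  | abaababbba => aababbba => babbba => bbba => aba => a
  | bbaab => aaab => ab => ε
  | bbbbbbbaba => abbbbbaba => bbbbaba => abbaba => baba => ba
  | bbabbbaa => aabbbaa => bbbaa => abaa => aa => ε

aa->; ab->; bb->a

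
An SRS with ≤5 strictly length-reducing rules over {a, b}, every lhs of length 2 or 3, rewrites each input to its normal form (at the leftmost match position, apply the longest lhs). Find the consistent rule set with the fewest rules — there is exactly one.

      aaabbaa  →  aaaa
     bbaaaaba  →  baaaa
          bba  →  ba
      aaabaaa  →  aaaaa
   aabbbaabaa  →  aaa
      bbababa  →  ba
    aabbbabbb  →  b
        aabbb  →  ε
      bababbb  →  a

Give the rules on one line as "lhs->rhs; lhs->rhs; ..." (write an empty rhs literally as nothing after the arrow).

  | aaabbaa => aaaa
  | bbaaaaba => baaaaba => baaaa
  | bba => ba
  | aaabaaa => aaaaa

ab->; abb->; bb->a; bba->ba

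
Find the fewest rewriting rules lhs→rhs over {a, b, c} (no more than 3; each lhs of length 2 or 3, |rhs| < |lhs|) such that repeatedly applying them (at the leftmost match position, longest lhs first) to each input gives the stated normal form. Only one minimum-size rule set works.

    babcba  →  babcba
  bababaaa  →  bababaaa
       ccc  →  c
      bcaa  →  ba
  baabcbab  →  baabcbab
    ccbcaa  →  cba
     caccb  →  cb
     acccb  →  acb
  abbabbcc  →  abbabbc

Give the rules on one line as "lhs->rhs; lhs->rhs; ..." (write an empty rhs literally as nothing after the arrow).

  | babcba
  | bababaaa
  | ccc => cc => c
  | bcaa => ba

ca->; cc->c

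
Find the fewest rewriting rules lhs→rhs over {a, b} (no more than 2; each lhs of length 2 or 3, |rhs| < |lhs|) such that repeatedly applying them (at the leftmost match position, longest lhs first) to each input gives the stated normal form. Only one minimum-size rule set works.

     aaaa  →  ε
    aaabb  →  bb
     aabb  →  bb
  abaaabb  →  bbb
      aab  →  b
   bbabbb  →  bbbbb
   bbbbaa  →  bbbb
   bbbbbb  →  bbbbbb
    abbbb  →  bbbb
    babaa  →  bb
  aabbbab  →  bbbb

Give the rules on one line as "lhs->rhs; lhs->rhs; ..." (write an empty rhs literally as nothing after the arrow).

  | aaaa => aa => ε
  | aaabb => abb => bb
  | aabb => bb
  | abaaabb => baaabb => babb => bbb

aa->; ab->b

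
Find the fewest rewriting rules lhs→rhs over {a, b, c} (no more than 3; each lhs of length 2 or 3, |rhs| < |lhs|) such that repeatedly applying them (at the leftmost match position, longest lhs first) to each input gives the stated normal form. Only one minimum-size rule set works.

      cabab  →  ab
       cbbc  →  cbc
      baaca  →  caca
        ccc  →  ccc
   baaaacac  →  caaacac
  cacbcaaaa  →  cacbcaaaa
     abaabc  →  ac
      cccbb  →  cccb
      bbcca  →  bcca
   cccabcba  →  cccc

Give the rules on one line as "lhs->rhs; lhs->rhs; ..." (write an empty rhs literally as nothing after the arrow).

ba->c; bb->b; cab->

  | cabab => ab
  | cbbc => cbc
  | baaca => caca
  | ccc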